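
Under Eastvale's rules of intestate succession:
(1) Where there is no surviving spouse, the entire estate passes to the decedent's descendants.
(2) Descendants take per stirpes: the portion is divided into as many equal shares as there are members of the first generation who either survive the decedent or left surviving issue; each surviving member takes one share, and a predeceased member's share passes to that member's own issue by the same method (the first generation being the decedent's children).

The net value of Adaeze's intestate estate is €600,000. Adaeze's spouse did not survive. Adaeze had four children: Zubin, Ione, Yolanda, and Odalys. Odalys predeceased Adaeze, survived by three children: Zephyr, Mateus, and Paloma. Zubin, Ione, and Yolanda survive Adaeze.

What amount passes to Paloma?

The entire €600,000 passes to the descendants.
That amount (€600,000) is divided into 4 shares of €150,000: Zubin, Ione, and Yolanda each take €150,000; Odalys's €150,000 share passes to Odalys's issue.
Odalys's share (€150,000) is divided into 3 shares of €50,000: Zephyr, Mateus, and Paloma each take €50,000.

Paloma receives €50,000.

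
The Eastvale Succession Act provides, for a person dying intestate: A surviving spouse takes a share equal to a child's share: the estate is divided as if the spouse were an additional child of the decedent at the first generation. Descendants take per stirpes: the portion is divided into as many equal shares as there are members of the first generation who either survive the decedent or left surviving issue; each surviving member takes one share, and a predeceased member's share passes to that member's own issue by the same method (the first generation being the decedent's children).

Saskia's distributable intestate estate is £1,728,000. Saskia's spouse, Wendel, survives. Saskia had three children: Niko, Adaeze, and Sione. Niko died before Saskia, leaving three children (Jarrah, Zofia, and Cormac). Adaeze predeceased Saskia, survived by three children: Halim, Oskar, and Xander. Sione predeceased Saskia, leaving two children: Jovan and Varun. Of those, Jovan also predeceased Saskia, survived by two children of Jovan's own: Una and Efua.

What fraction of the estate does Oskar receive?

Oskar receives 1/12 of the estate.

The spouse counts as an additional share at the children's level, so there are 4 primary shares of £432,000. Wendel takes one such share (£432,000).
The children's combined portion (£1,296,000) is divided into 3 shares of £432,000: Niko's £432,000 share passes to Niko's issue; Adaeze's £432,000 share passes to Adaeze's issue; Sione's £432,000 share passes to Sione's issue.
Niko's share (£432,000) is divided into 3 shares of £144,000: Jarrah, Zofia, and Cormac each take £144,000.
Adaeze's share (£432,000) is divided into 3 shares of £144,000: Halim, Oskar, and Xander each take £144,000.
Sione's share (£432,000) is divided into 2 shares of £216,000: Varun takes £216,000; Jovan's £216,000 share passes to Jovan's issue.
Jovan's share (£216,000) is divided into 2 shares of £108,000: Una and Efua each take £108,000.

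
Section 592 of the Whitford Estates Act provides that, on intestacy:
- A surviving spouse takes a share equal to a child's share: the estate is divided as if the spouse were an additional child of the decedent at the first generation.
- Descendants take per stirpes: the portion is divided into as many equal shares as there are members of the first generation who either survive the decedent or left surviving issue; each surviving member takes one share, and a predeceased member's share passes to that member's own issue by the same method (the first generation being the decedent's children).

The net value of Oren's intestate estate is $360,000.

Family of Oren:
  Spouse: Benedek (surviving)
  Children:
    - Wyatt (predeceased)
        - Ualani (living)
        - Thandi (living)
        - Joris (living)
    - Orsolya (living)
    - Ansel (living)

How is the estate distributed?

The spouse counts as an additional share at the children's level, so there are 4 primary shares of $90,000. Benedek takes one such share ($90,000).
The children's combined portion ($270,000) is divided into 3 shares of $90,000: Orsolya and Ansel each take $90,000; Wyatt's $90,000 share passes to Wyatt's issue.
Wyatt's share ($90,000) is divided into 3 shares of $30,000: Ualani, Thandi, and Joris each take $30,000.

Benedek: $90,000; Ualani: $30,000; Thandi: $30,000; Joris: $30,000; Orsolya: $90,000; Ansel: $90,000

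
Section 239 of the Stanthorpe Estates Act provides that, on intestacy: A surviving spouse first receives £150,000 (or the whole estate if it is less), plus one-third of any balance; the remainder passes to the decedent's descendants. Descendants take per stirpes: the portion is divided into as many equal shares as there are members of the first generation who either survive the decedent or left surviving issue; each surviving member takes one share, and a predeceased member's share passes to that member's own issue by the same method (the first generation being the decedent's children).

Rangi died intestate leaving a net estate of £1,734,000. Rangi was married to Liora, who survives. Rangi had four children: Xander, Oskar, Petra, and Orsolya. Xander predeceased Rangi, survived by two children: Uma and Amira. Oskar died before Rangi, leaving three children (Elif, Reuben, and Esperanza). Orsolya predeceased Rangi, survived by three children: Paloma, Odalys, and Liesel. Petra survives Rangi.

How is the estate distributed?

Liora first takes £150,000, leaving a balance of £1,584,000. Liora then takes one-third of the balance (£528,000), for a total of £678,000. The remaining £1,056,000 passes to the descendants.
The descendants' portion (£1,056,000) is divided into 4 shares of £264,000: Petra takes £264,000; Xander's £264,000 share passes to Xander's issue; Oskar's £264,000 share passes to Oskar's issue; Orsolya's £264,000 share passes to Orsolya's issue.
Xander's share (£264,000) is divided into 2 shares of £132,000: Uma and Amira each take £132,000.
Oskar's share (£264,000) is divided into 3 shares of £88,000: Elif, Reuben, and Esperanza each take £88,000.
Orsolya's share (£264,000) is divided into 3 shares of £88,000: Paloma, Odalys, and Liesel each take £88,000.

Liora: £678,000; Uma: £132,000; Amira: £132,000; Elif: £88,000; Reuben: £88,000; Esperanza: £88,000; Petra: £264,000; Paloma: £88,000; Odalys: £88,000; Liesel: £88,000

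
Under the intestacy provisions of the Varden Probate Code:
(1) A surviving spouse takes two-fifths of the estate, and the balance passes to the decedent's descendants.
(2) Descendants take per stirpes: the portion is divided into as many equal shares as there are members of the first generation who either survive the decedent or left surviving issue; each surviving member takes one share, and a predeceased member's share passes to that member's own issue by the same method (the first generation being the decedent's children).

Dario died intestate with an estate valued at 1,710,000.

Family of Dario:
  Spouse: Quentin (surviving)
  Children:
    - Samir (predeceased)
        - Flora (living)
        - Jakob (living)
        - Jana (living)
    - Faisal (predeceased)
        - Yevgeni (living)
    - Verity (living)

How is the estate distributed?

Quentin takes two-fifths of 1,710,000 = 684,000. The remaining 1,026,000 passes to the descendants.
The descendants' portion (1,026,000) is divided into 3 shares of 342,000: Verity takes 342,000; Samir's 342,000 share passes to Samir's issue; Faisal's 342,000 share passes to Faisal's issue.
Samir's share (342,000) is divided into 3 shares of 114,000: Flora, Jakob, and Jana each take 114,000.
Faisal's share (342,000) passes entirely to Yevgeni.

Quentin: 684,000; Flora: 114,000; Jakob: 114,000; Jana: 114,000; Yevgeni: 342,000; Verity: 342,000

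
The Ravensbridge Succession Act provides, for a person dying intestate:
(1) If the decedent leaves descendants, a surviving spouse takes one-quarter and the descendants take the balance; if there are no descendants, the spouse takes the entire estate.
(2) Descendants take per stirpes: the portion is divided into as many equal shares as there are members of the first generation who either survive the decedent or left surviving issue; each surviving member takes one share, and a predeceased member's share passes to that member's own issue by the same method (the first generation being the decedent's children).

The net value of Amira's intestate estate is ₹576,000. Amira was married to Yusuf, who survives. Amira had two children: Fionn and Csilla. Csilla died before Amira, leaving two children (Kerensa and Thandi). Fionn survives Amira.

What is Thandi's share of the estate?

Yusuf takes one-quarter of ₹576,000 = ₹144,000. The remaining ₹432,000 passes to the descendants.
The descendants' portion (₹432,000) is divided into 2 shares of ₹216,000: Fionn takes ₹216,000; Csilla's ₹216,000 share passes to Csilla's issue.
Csilla's share (₹216,000) is divided into 2 shares of ₹108,000: Kerensa and Thandi each take ₹108,000.

Thandi receives ₹108,000.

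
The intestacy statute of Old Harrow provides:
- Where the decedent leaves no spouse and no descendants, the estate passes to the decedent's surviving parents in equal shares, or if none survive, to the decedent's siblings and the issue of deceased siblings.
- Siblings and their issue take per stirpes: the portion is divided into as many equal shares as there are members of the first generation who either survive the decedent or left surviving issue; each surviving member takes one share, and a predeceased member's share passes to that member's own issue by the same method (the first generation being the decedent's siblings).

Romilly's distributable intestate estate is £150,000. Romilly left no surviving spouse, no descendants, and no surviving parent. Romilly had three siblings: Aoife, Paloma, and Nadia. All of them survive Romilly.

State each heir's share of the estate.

The entire £150,000 passes to the siblings and their issue.
That amount (£150,000) is divided into 3 shares of £50,000: Aoife, Paloma, and Nadia each take £50,000.

Aoife: £50,000; Paloma: £50,000; Nadia: £50,000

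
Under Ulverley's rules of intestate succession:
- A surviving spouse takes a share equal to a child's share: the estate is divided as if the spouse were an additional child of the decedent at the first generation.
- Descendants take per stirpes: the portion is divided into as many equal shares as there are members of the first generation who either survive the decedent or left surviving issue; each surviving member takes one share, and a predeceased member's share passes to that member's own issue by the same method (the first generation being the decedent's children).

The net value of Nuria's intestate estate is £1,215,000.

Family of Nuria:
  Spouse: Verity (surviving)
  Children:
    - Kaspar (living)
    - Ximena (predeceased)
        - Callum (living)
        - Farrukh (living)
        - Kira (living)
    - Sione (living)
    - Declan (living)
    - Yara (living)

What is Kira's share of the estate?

The spouse counts as an additional share at the children's level, so there are 6 primary shares of £202,500. Verity takes one such share (£202,500).
The children's combined portion (£1,012,500) is divided into 5 shares of £202,500: Kaspar, Sione, Declan, and Yara each take £202,500; Ximena's £202,500 share passes to Ximena's issue.
Ximena's share (£202,500) is divided into 3 shares of £67,500: Callum, Farrukh, and Kira each take £67,500.

Kira receives £67,500.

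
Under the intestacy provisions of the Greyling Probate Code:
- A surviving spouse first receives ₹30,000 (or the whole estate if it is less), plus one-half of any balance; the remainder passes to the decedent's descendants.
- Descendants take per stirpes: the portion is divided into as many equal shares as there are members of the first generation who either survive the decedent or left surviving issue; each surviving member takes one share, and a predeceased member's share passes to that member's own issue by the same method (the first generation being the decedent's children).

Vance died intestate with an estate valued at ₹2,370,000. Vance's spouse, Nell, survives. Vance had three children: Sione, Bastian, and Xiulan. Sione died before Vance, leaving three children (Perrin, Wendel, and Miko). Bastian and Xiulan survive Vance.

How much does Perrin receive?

Perrin receives ₹130,000.

Nell first takes ₹30,000, leaving a balance of ₹2,340,000. Nell then takes one-half of the balance (₹1,170,000), for a total of ₹1,200,000. The remaining ₹1,170,000 passes to the descendants.
The descendants' portion (₹1,170,000) is divided into 3 shares of ₹390,000: Bastian and Xiulan each take ₹390,000; Sione's ₹390,000 share passes to Sione's issue.
Sione's share (₹390,000) is divided into 3 shares of ₹130,000: Perrin, Wendel, and Miko each take ₹130,000.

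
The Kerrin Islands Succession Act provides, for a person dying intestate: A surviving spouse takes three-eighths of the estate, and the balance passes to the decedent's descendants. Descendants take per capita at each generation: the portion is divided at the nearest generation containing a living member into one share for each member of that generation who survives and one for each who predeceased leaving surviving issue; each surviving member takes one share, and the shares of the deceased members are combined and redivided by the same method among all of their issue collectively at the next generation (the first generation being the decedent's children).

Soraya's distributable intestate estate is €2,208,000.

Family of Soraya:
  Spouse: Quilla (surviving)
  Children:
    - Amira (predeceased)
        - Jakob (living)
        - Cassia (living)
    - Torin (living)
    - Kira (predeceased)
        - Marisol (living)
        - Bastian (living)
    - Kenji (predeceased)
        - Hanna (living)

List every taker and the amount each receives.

Quilla takes three-eighths of €2,208,000 = €828,000. The remaining €1,380,000 passes to the descendants.
The descendants' portion (€1,380,000) is divided at the children's generation into 4 shares of €345,000. Torin takes €345,000. The 3 shares of the deceased (Amira, Kira, and Kenji) are combined into a pool of €1,035,000.
That pool (€1,035,000) is divided at the grandchildren's generation equally among Jakob, Cassia, Marisol, Bastian, and Hanna: €207,000 each.

Quilla: €828,000; Jakob: €207,000; Cassia: €207,000; Torin: €345,000; Marisol: €207,000; Bastian: €207,000; Hanna: €207,000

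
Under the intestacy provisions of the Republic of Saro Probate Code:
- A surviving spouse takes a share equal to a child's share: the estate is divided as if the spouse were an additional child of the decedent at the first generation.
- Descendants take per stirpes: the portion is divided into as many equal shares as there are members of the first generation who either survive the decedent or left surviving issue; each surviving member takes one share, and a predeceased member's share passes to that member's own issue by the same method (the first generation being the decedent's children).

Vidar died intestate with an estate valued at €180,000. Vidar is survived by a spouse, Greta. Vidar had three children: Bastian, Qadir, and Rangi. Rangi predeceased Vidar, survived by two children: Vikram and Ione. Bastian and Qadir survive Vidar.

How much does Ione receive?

Ione receives €22,500.

The spouse counts as an additional share at the children's level, so there are 4 primary shares of €45,000. Greta takes one such share (€45,000).
The children's combined portion (€135,000) is divided into 3 shares of €45,000: Bastian and Qadir each take €45,000; Rangi's €45,000 share passes to Rangi's issue.
Rangi's share (€45,000) is divided into 2 shares of €22,500: Vikram and Ione each take €22,500.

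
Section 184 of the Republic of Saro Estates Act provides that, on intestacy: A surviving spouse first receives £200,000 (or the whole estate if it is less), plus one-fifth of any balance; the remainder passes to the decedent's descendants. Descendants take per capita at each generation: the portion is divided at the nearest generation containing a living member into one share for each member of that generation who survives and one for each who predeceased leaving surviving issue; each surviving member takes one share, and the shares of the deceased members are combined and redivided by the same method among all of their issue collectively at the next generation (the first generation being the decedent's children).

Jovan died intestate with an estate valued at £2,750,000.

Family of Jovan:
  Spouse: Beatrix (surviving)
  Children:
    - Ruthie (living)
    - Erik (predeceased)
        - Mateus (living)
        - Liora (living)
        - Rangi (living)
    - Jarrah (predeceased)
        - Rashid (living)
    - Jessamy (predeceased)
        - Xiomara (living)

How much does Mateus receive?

Beatrix first takes £200,000, leaving a balance of £2,550,000. Beatrix then takes one-fifth of the balance (£510,000), for a total of £710,000. The remaining £2,040,000 passes to the descendants.
The descendants' portion (£2,040,000) is divided at the children's generation into 4 shares of £510,000. Ruthie takes £510,000. The 3 shares of the deceased (Erik, Jarrah, and Jessamy) are combined into a pool of £1,530,000.
That pool (£1,530,000) is divided at the grandchildren's generation equally among Mateus, Liora, Rangi, Rashid, and Xiomara: £306,000 each.

Mateus receives £306,000.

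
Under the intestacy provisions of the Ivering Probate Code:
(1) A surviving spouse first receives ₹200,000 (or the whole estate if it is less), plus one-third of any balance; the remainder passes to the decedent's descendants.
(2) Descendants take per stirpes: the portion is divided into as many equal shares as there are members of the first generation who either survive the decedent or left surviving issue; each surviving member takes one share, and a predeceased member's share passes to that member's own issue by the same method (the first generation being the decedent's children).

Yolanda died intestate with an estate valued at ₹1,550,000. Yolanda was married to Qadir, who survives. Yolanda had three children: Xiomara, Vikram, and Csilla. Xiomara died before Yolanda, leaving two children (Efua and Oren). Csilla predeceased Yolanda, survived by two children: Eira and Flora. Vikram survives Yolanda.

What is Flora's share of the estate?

Flora receives ₹150,000.

Qadir first takes ₹200,000, leaving a balance of ₹1,350,000. Qadir then takes one-third of the balance (₹450,000), for a total of ₹650,000. The remaining ₹900,000 passes to the descendants.
The descendants' portion (₹900,000) is divided into 3 shares of ₹300,000: Vikram takes ₹300,000; Xiomara's ₹300,000 share passes to Xiomara's issue; Csilla's ₹300,000 share passes to Csilla's issue.
Xiomara's share (₹300,000) is divided into 2 shares of ₹150,000: Efua and Oren each take ₹150,000.
Csilla's share (₹300,000) is divided into 2 shares of ₹150,000: Eira and Flora each take ₹150,000.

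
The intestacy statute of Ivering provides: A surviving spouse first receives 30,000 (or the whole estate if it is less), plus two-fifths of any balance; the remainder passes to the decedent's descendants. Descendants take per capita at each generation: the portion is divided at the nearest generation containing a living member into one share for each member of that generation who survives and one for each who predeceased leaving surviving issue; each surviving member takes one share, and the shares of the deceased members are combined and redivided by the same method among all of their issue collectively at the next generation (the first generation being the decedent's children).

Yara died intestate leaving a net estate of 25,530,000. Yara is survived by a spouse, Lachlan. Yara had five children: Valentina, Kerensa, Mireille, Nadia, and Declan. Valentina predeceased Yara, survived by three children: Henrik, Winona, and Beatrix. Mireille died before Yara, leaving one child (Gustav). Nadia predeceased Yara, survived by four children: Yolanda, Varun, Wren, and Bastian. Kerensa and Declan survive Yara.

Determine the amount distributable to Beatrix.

Lachlan first takes 30,000, leaving a balance of 25,500,000. Lachlan then takes two-fifths of the balance (10,200,000), for a total of 10,230,000. The remaining 15,300,000 passes to the descendants.
The descendants' portion (15,300,000) is divided at the children's generation into 5 shares of 3,060,000. Kerensa and Declan each take 3,060,000. The 3 shares of the deceased (Valentina, Mireille, and Nadia) are combined into a pool of 9,180,000.
That pool (9,180,000) is divided at the grandchildren's generation equally among Henrik, Winona, Beatrix, Gustav, Yolanda, Varun, Wren, and Bastian: 1,147,500 each.

Beatrix receives 1,147,500.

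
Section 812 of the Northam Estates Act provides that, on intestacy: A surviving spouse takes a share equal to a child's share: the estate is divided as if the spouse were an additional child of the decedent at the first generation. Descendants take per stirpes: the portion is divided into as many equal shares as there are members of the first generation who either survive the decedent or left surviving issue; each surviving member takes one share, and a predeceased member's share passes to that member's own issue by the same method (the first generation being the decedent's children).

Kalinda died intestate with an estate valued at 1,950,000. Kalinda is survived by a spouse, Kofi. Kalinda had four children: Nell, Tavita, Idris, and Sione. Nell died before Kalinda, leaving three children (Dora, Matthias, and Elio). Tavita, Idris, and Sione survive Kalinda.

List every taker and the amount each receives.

The spouse counts as an additional share at the children's level, so there are 5 primary shares of 390,000. Kofi takes one such share (390,000).
The children's combined portion (1,560,000) is divided into 4 shares of 390,000: Tavita, Idris, and Sione each take 390,000; Nell's 390,000 share passes to Nell's issue.
Nell's share (390,000) is divided into 3 shares of 130,000: Dora, Matthias, and Elio each take 130,000.

Kofi: 390,000; Dora: 130,000; Matthias: 130,000; Elio: 130,000; Tavita: 390,000; Idris: 390,000; Sione: 390,000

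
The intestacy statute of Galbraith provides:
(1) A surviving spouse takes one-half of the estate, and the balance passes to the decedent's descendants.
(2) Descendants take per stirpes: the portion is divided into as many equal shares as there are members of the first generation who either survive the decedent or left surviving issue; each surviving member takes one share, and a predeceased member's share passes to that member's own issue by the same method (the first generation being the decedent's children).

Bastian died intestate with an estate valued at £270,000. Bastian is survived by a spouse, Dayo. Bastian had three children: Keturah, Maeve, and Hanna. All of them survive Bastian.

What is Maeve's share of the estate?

Dayo takes one-half of £270,000 = £135,000. The remaining £135,000 passes to the descendants.
The descendants' portion (£135,000) is divided into 3 shares of £45,000: Keturah, Maeve, and Hanna each take £45,000.

Maeve receives £45,000.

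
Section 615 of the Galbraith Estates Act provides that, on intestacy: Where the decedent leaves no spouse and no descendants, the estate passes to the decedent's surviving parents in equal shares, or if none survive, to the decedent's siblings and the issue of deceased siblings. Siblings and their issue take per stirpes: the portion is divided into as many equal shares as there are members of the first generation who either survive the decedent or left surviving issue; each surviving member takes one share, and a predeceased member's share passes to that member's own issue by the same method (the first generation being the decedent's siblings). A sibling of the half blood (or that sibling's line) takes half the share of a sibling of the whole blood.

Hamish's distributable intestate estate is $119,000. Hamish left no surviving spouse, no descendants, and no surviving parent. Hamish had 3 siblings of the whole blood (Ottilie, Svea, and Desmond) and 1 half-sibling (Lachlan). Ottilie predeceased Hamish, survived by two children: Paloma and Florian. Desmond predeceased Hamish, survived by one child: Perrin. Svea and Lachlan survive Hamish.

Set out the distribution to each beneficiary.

Paloma: $17,000; Florian: $17,000; Svea: $34,000; Lachlan: $17,000; Perrin: $34,000

The entire $119,000 passes to the siblings and their issue.
Counting each half-blood sibling's line as half a unit, there are 7/2 units in $119,000, so one unit is $34,000. Whole-blood lines (Ottilie, Svea, and Desmond) take $34,000 each; half-blood lines (Lachlan) take $17,000 each.
Ottilie's share ($34,000) is divided into 2 shares of $17,000: Paloma and Florian each take $17,000.
Desmond's share ($34,000) passes entirely to Perrin.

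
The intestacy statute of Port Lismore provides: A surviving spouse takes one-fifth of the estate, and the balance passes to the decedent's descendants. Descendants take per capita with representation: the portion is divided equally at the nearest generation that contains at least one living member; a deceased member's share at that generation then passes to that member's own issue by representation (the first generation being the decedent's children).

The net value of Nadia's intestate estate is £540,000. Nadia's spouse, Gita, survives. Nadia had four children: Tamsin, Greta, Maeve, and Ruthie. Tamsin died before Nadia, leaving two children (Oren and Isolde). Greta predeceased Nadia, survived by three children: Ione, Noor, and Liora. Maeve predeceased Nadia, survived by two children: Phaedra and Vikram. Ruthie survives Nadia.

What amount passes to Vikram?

Vikram receives £54,000.

Gita takes one-fifth of £540,000 = £108,000. The remaining £432,000 passes to the descendants.
The descendants' portion (£432,000) is divided into 4 shares of £108,000: Ruthie takes £108,000; Tamsin's £108,000 share passes to Tamsin's issue; Greta's £108,000 share passes to Greta's issue; Maeve's £108,000 share passes to Maeve's issue.
Tamsin's share (£108,000) is divided into 2 shares of £54,000: Oren and Isolde each take £54,000.
Greta's share (£108,000) is divided into 3 shares of £36,000: Ione, Noor, and Liora each take £36,000.
Maeve's share (£108,000) is divided into 2 shares of £54,000: Phaedra and Vikram each take £54,000.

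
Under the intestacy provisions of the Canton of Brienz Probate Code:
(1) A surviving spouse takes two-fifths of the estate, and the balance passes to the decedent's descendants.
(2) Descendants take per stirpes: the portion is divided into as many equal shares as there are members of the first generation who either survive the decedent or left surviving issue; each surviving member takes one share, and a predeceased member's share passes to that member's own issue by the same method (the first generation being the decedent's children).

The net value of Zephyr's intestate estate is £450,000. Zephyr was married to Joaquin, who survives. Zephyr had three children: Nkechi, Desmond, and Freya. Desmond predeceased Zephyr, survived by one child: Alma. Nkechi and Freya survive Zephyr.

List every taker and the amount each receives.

Joaquin: £180,000; Nkechi: £90,000; Alma: £90,000; Freya: £90,000

Joaquin takes two-fifths of £450,000 = £180,000. The remaining £270,000 passes to the descendants.
The descendants' portion (£270,000) is divided into 3 shares of £90,000: Nkechi and Freya each take £90,000; Desmond's £90,000 share passes to Desmond's issue.
Desmond's share (£90,000) passes entirely to Alma.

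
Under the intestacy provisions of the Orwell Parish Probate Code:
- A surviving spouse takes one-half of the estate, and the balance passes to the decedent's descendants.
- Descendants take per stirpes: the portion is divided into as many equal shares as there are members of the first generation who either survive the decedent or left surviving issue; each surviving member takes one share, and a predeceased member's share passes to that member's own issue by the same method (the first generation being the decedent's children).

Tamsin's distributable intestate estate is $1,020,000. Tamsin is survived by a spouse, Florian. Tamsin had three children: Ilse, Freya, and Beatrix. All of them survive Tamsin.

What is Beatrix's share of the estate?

Florian takes one-half of $1,020,000 = $510,000. The remaining $510,000 passes to the descendants.
The descendants' portion ($510,000) is divided into 3 shares of $170,000: Ilse, Freya, and Beatrix each take $170,000.

Beatrix receives $170,000.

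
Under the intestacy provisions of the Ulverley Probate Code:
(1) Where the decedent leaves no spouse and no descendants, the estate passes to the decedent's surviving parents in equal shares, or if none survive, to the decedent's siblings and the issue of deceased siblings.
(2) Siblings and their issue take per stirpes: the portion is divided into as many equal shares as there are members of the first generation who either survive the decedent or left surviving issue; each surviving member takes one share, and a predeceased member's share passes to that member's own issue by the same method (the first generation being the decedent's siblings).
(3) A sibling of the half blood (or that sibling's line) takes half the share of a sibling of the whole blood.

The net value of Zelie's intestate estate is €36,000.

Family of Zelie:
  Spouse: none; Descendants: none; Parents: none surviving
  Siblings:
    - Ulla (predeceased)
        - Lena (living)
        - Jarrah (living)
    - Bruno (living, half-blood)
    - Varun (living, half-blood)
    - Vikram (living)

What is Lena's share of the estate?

The entire €36,000 passes to the siblings and their issue.
Counting each half-blood sibling's line as half a unit, there are 3 units in €36,000, so one unit is €12,000. Whole-blood lines (Ulla and Vikram) take €12,000 each; half-blood lines (Bruno and Varun) take €6,000 each.
Ulla's share (€12,000) is divided into 2 shares of €6,000: Lena and Jarrah each take €6,000.

Lena receives €6,000.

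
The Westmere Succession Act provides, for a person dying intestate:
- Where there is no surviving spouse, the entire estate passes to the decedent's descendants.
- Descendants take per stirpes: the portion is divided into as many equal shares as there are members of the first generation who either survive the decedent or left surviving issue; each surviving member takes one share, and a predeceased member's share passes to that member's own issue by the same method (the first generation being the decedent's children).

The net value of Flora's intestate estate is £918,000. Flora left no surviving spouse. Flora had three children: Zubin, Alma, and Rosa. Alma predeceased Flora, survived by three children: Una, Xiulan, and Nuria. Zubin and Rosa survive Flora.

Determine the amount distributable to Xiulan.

The entire £918,000 passes to the descendants.
That amount (£918,000) is divided into 3 shares of £306,000: Zubin and Rosa each take £306,000; Alma's £306,000 share passes to Alma's issue.
Alma's share (£306,000) is divided into 3 shares of £102,000: Una, Xiulan, and Nuria each take £102,000.

Xiulan receives £102,000.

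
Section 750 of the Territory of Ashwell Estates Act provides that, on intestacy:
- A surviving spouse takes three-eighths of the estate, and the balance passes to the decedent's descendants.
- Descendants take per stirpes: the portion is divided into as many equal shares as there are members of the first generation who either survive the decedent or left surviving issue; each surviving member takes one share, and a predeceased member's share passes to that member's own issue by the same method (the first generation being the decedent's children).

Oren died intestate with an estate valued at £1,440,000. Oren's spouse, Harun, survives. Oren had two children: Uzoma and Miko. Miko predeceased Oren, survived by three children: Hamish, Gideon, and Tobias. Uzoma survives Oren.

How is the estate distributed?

Harun: £540,000; Uzoma: £450,000; Hamish: £150,000; Gideon: £150,000; Tobias: £150,000

Harun takes three-eighths of £1,440,000 = £540,000. The remaining £900,000 passes to the descendants.
The descendants' portion (£900,000) is divided into 2 shares of £450,000: Uzoma takes £450,000; Miko's £450,000 share passes to Miko's issue.
Miko's share (£450,000) is divided into 3 shares of £150,000: Hamish, Gideon, and Tobias each take £150,000.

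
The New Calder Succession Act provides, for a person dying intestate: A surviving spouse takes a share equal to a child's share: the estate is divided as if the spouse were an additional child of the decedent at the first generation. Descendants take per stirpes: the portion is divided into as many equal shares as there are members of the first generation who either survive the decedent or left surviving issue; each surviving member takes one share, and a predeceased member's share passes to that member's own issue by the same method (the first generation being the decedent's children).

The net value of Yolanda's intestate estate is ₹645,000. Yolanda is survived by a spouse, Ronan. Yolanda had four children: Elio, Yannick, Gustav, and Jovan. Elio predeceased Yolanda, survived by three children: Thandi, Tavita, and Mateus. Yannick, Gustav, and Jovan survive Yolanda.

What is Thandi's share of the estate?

Thandi receives ₹43,000.

The spouse counts as an additional share at the children's level, so there are 5 primary shares of ₹129,000. Ronan takes one such share (₹129,000).
The children's combined portion (₹516,000) is divided into 4 shares of ₹129,000: Yannick, Gustav, and Jovan each take ₹129,000; Elio's ₹129,000 share passes to Elio's issue.
Elio's share (₹129,000) is divided into 3 shares of ₹43,000: Thandi, Tavita, and Mateus each take ₹43,000.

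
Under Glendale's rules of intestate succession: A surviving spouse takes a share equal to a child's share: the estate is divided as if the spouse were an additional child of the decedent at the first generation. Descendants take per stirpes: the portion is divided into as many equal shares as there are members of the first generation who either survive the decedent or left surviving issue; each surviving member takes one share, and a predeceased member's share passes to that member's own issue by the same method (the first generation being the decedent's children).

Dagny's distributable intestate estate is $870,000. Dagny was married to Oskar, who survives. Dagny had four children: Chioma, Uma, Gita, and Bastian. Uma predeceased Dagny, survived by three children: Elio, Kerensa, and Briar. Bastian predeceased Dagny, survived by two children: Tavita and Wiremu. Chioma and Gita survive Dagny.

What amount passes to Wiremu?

The spouse counts as an additional share at the children's level, so there are 5 primary shares of $174,000. Oskar takes one such share ($174,000).
The children's combined portion ($696,000) is divided into 4 shares of $174,000: Chioma and Gita each take $174,000; Uma's $174,000 share passes to Uma's issue; Bastian's $174,000 share passes to Bastian's issue.
Uma's share ($174,000) is divided into 3 shares of $58,000: Elio, Kerensa, and Briar each take $58,000.
Bastian's share ($174,000) is divided into 2 shares of $87,000: Tavita and Wiremu each take $87,000.

Wiremu receives $87,000.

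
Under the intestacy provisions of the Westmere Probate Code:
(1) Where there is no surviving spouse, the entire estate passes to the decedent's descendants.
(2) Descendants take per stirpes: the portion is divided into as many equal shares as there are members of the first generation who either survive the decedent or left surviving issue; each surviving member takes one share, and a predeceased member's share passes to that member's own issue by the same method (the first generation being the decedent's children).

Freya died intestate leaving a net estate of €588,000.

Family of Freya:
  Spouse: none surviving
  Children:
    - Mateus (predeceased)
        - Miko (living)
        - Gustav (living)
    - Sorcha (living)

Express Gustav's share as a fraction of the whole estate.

The entire €588,000 passes to the descendants.
That amount (€588,000) is divided into 2 shares of €294,000: Sorcha takes €294,000; Mateus's €294,000 share passes to Mateus's issue.
Mateus's share (€294,000) is divided into 2 shares of €147,000: Miko and Gustav each take €147,000.

Gustav receives 1/4 of the estate.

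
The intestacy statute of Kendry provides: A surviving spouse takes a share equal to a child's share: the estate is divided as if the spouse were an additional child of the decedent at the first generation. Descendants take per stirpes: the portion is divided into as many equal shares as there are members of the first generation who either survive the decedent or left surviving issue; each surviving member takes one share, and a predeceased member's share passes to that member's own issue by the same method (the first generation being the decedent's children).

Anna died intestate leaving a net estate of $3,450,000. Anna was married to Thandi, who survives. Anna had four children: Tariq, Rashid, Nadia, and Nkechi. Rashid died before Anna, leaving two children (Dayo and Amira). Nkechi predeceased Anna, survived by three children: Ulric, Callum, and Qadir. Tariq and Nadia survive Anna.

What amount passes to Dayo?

Dayo receives $345,000.

The spouse counts as an additional share at the children's level, so there are 5 primary shares of $690,000. Thandi takes one such share ($690,000).
The children's combined portion ($2,760,000) is divided into 4 shares of $690,000: Tariq and Nadia each take $690,000; Rashid's $690,000 share passes to Rashid's issue; Nkechi's $690,000 share passes to Nkechi's issue.
Rashid's share ($690,000) is divided into 2 shares of $345,000: Dayo and Amira each take $345,000.
Nkechi's share ($690,000) is divided into 3 shares of $230,000: Ulric, Callum, and Qadir each take $230,000.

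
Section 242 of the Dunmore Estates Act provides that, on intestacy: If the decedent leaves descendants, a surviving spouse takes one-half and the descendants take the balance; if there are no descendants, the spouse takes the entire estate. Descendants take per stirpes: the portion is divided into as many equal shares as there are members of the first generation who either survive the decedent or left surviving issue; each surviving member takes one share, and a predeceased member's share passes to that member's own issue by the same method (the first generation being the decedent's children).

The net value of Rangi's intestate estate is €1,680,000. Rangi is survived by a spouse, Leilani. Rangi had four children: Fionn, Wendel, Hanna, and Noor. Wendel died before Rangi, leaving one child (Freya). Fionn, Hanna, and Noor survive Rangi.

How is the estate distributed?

Leilani: €840,000; Fionn: €210,000; Freya: €210,000; Hanna: €210,000; Noor: €210,000

Leilani takes one-half of €1,680,000 = €840,000. The remaining €840,000 passes to the descendants.
The descendants' portion (€840,000) is divided into 4 shares of €210,000: Fionn, Hanna, and Noor each take €210,000; Wendel's €210,000 share passes to Wendel's issue.
Wendel's share (€210,000) passes entirely to Freya.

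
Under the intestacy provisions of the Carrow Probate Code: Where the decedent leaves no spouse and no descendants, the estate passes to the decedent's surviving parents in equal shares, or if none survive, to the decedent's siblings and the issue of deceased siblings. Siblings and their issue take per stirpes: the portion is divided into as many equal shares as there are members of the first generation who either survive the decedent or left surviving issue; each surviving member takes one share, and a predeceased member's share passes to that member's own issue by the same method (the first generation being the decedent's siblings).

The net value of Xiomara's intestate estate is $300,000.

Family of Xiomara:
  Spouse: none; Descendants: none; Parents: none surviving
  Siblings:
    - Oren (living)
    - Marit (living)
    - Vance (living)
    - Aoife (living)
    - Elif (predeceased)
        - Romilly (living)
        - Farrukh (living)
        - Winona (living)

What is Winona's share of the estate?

Winona receives $20,000.

The entire $300,000 passes to the siblings and their issue.
That amount ($300,000) is divided into 5 shares of $60,000: Oren, Marit, Vance, and Aoife each take $60,000; Elif's $60,000 share passes to Elif's issue.
Elif's share ($60,000) is divided into 3 shares of $20,000: Romilly, Farrukh, and Winona each take $20,000.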